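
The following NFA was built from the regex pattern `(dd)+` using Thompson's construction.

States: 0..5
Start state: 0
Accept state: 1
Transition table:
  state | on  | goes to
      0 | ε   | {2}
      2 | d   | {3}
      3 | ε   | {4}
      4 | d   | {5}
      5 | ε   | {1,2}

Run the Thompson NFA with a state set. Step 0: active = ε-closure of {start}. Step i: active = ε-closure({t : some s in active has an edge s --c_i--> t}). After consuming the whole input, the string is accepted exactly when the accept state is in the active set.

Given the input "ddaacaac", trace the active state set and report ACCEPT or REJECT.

Answer: REJECT

Steps:
initial (ε-close {0}): {0,2}
'd' @ 1: {3,4}
'd' @ 2: {1,2,5}  [accepting]
'a' @ 3: {}  — dead — no transitions
rest 'acaac' ignored (set empty)
final: {}; accept 1 not in set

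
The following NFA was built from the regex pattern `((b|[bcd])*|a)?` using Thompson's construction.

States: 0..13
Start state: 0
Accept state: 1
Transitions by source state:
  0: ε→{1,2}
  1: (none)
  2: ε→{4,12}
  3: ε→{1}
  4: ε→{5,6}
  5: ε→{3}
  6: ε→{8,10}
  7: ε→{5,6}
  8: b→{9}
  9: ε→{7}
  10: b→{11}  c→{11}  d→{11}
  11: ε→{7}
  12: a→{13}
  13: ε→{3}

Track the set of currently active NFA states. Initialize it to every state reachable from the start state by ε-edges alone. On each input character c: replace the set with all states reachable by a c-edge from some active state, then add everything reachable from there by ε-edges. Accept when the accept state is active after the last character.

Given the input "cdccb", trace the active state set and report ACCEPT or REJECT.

Answer: ACCEPT

Derivation:
start: ε-closure({0}) = {0,1,2,3,4,5,6,8,10,12}
'c' @ 1: {1,3,5,6,7,8,10,11}  [accepting]
'd' @ 2: {1,3,5,6,7,8,10,11}  [accepting]
'c' @ 3: {1,3,5,6,7,8,10,11}  [accepting]
'c' @ 4: {1,3,5,6,7,8,10,11}  [accepting]
'b' @ 5: {1,3,5,6,7,8,9,10,11}  [accepting]
after full input: {1,3,5,6,7,8,9,10,11}  (accept=1 in)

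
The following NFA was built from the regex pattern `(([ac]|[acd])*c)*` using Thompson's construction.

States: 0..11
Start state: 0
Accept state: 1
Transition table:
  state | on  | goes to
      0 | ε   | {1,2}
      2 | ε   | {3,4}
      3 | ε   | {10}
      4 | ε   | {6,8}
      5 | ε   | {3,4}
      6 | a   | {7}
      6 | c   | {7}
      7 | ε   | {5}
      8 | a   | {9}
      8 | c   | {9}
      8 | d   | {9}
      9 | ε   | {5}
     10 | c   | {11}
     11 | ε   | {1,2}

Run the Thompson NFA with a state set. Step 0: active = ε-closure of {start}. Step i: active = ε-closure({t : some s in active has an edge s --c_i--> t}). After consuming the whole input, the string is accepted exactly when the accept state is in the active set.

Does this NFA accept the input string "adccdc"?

start: ε-closure({0}) = {0,1,2,3,4,6,8,10}
'a' @ 1: {3,4,5,6,7,8,9,10}
'd' @ 2: {3,4,5,6,8,9,10}
'c' @ 3: {1,2,3,4,5,6,7,8,9,10,11}  [accepting]
'c' @ 4: {1,2,3,4,5,6,7,8,9,10,11}  [accepting]
'd' @ 5: {3,4,5,6,8,9,10}
'c' @ 6: {1,2,3,4,5,6,7,8,9,10,11}  [accepting]
after full input: {1,2,3,4,5,6,7,8,9,10,11}  (accept=1 in)

Answer: ACCEPT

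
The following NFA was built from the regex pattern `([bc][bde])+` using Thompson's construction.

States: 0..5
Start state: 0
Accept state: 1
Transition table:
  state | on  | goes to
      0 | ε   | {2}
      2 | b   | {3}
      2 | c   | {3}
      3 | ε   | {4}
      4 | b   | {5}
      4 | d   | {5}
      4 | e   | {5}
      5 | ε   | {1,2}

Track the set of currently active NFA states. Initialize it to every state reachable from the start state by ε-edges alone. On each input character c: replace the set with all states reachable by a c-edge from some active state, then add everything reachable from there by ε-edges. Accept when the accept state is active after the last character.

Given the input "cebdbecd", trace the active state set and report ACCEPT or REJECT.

Answer: ACCEPT

Derivation:
initial (ε-close {0}): {0,2}
'c' @ 1: {3,4}
'e' @ 2: {1,2,5}  ✓accept
'b' @ 3: {3,4}
'd' @ 4: {1,2,5}  ✓accept
'b' @ 5: {3,4}
'e' @ 6: {1,2,5}  ✓accept
'c' @ 7: {3,4}
'd' @ 8: {1,2,5}  ✓accept
end set {1,2,5} — state 1 in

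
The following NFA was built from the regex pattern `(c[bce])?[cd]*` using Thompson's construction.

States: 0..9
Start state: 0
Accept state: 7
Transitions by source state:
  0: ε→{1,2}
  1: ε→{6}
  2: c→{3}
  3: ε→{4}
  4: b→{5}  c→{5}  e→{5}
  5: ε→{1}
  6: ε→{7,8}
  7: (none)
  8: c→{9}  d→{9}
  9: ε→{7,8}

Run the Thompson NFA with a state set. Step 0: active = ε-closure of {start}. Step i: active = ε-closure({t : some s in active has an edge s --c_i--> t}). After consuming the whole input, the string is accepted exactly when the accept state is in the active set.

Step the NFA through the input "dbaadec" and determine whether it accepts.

Answer: REJECT

Derivation:
initial (ε-close {0}): {0,1,2,6,7,8}
'd' @ 1: {7,8,9}  [accepting]
'b' @ 2: {}  — no active states
rest 'aadec' ignored (set empty)
end set {} — state 7 not in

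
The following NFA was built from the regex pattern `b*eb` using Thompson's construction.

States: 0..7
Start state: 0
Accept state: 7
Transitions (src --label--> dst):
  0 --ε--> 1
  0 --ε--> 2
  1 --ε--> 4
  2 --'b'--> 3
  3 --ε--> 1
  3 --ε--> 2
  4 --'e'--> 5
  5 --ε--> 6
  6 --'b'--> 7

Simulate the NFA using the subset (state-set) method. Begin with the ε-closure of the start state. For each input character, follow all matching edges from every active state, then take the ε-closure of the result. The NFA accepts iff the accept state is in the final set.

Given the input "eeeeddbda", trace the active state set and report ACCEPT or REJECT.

start: ε-closure({0}) = {0,1,2,4}
'e' @ 1: {5,6}
'e' @ 2: {}  — state set empty
rest 'eeddbda' ignored (set empty)
final: {}; accept 7 not in set

Answer: REJECT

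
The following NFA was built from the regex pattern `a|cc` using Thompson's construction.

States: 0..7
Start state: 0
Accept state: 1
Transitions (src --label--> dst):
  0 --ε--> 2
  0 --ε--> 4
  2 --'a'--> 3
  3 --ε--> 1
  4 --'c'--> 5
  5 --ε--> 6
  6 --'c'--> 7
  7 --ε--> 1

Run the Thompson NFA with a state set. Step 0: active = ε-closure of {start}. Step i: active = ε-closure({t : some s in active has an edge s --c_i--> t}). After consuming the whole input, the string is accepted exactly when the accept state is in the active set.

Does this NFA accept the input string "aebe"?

Answer: REJECT

Trace:
start: ε-closure({0}) = {0,2,4}
'a' @ 1: {1,3}  ✓accept
'e' @ 2: {}  — dead — no transitions
rest 'be' ignored (set empty)
final: {}; accept 1 not in set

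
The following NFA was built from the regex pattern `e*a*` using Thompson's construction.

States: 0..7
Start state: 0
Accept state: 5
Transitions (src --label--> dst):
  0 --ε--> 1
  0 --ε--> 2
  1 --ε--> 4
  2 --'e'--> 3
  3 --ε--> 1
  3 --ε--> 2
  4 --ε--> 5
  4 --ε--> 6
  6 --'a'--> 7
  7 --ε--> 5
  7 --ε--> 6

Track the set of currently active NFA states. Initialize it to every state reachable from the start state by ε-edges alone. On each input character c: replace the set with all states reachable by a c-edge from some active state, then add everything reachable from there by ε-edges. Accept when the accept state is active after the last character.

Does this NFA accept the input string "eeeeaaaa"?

Answer: ACCEPT

Derivation:
start: ε-closure({0}) = {0,1,2,4,5,6}
'e' @ 1: {1,2,3,4,5,6}  [accepting]
'e' @ 2: {1,2,3,4,5,6}  [accepting]
'e' @ 3: {1,2,3,4,5,6}  [accepting]
'e' @ 4: {1,2,3,4,5,6}  [accepting]
'a' @ 5: {5,6,7}  [accepting]
'a' @ 6: {5,6,7}  [accepting]
'a' @ 7: {5,6,7}  [accepting]
'a' @ 8: {5,6,7}  [accepting]
after full input: {5,6,7}  (accept=5 in)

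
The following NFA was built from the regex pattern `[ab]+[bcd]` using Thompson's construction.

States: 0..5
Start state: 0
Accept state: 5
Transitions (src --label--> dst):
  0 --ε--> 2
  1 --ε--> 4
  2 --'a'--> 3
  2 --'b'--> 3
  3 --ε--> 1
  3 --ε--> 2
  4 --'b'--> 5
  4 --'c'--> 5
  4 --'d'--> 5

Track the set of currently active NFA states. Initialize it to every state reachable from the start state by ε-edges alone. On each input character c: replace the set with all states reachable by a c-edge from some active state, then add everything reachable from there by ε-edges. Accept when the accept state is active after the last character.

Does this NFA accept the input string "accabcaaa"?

initial (ε-close {0}): {0,2}
'a' @ 1: {1,2,3,4}
'c' @ 2: {5}  ✓accept
'c' @ 3: {}  — dead — no transitions
rest 'abcaaa' ignored (set empty)
end set {} — state 5 not in

Answer: REJECT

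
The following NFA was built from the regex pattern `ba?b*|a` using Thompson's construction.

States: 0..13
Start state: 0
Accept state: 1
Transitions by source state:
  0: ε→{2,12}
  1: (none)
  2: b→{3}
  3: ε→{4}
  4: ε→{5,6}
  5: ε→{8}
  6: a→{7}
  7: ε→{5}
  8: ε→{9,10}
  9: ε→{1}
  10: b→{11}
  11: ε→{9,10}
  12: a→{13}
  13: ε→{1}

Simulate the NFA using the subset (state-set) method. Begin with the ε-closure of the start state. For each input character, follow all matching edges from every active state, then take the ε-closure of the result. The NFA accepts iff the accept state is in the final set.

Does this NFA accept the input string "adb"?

S₀ = ε-closure({0}) = {0,2,12}
'a' @ 1: {1,13}  ✓accept
'd' @ 2: {}  — dead — no transitions
rest 'b' ignored (set empty)
after full input: {}  (accept=1 not in)

Answer: REJECT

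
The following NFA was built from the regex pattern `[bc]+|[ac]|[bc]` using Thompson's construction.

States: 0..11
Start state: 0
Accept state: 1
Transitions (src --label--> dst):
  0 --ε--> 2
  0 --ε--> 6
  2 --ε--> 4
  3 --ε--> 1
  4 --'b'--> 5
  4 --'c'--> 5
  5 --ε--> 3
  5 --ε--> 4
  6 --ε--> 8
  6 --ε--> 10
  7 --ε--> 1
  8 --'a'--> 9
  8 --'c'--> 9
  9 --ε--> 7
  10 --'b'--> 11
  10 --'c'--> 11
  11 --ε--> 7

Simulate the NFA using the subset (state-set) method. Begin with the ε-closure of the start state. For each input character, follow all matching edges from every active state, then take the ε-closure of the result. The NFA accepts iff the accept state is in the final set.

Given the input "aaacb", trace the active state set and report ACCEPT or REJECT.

initial (ε-close {0}): {0,2,4,6,8,10}
'a' @ 1: {1,7,9}  [accepting]
'a' @ 2: {}  — no active states
rest 'acb' ignored (set empty)
after full input: {}  (accept=1 not in)

Answer: REJECT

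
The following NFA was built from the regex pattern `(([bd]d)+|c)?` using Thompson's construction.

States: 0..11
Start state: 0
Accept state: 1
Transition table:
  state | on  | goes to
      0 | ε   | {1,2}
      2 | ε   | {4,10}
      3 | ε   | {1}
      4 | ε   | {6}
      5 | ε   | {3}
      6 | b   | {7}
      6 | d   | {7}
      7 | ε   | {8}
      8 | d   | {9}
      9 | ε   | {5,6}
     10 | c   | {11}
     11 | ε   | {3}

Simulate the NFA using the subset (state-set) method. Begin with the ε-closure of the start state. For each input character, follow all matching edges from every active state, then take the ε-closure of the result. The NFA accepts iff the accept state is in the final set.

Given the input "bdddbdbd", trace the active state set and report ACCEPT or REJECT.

Answer: ACCEPT

Steps:
start: ε-closure({0}) = {0,1,2,4,6,10}
'b' @ 1: {7,8}
'd' @ 2: {1,3,5,6,9}  [accepting]
'd' @ 3: {7,8}
'd' @ 4: {1,3,5,6,9}  [accepting]
'b' @ 5: {7,8}
'd' @ 6: {1,3,5,6,9}  [accepting]
'b' @ 7: {7,8}
'd' @ 8: {1,3,5,6,9}  [accepting]
final: {1,3,5,6,9}; accept 1 in set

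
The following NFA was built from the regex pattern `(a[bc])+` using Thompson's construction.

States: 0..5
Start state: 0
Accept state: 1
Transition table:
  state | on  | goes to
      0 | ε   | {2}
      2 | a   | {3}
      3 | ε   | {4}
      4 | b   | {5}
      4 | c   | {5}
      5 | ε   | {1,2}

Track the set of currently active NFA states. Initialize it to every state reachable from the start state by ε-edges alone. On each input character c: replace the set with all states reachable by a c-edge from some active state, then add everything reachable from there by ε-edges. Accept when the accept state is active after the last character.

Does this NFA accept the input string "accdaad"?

Answer: REJECT

Derivation:
start: ε-closure({0}) = {0,2}
'a' @ 1: {3,4}
'c' @ 2: {1,2,5}  [accepting]
'c' @ 3: {}  — dead — no transitions
rest 'daad' ignored (set empty)
after full input: {}  (accept=1 not in)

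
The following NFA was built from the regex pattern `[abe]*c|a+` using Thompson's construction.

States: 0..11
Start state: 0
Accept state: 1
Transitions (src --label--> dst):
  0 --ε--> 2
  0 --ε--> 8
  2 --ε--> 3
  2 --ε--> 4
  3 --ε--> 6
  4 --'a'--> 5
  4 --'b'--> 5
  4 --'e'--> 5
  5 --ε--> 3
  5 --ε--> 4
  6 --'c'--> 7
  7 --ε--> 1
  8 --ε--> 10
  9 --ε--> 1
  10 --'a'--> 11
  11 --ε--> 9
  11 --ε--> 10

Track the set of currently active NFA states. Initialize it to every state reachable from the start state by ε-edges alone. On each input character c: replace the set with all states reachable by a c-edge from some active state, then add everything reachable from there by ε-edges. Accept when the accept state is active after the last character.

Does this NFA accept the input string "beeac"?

S₀ = ε-closure({0}) = {0,2,3,4,6,8,10}
'b' @ 1: {3,4,5,6}
'e' @ 2: {3,4,5,6}
'e' @ 3: {3,4,5,6}
'a' @ 4: {3,4,5,6}
'c' @ 5: {1,7}  ✓accept
final: {1,7}; accept 1 in set

Answer: ACCEPT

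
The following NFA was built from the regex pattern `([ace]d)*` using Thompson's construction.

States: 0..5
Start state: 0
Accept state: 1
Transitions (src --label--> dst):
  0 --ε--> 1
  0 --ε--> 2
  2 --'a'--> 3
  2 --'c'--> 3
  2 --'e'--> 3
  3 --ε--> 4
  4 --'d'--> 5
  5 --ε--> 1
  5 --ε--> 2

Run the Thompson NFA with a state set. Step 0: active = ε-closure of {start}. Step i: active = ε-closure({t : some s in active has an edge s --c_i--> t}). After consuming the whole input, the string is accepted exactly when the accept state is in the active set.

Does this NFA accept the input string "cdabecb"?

start: ε-closure({0}) = {0,1,2}
'c' @ 1: {3,4}
'd' @ 2: {1,2,5}  [accepting]
'a' @ 3: {3,4}
'b' @ 4: {}  — state set empty
rest 'ecb' ignored (set empty)
final: {}; accept 1 not in set

Answer: REJECT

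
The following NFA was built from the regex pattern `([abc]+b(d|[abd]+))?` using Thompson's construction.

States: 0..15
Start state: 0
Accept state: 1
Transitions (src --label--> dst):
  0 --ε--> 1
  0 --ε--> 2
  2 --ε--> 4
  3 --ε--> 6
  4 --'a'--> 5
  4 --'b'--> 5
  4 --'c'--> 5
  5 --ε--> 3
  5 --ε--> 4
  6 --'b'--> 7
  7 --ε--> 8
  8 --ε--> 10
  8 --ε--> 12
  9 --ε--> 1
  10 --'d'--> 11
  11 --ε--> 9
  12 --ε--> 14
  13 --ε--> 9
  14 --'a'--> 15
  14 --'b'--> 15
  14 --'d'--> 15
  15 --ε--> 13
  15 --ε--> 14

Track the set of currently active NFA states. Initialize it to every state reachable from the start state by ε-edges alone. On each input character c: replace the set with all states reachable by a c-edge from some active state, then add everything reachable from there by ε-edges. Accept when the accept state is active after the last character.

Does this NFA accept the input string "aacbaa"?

Answer: ACCEPT

Steps:
initial (ε-close {0}): {0,1,2,4}
'a' @ 1: {3,4,5,6}
'a' @ 2: {3,4,5,6}
'c' @ 3: {3,4,5,6}
'b' @ 4: {3,4,5,6,7,8,10,12,14}
'a' @ 5: {1,3,4,5,6,9,13,14,15}  (accept∈set)
'a' @ 6: {1,3,4,5,6,9,13,14,15}  (accept∈set)
final: {1,3,4,5,6,9,13,14,15}; accept 1 in set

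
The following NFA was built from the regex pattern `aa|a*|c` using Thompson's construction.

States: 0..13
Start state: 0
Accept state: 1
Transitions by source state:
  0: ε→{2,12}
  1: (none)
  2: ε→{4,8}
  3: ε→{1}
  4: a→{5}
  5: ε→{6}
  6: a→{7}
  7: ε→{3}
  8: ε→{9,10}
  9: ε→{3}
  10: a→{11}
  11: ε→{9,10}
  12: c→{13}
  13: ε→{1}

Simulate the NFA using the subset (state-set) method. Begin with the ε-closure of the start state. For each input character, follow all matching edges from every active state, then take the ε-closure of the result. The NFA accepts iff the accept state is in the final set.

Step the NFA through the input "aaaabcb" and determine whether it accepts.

Answer: REJECT

Trace:
start: ε-closure({0}) = {0,1,2,3,4,8,9,10,12}
'a' @ 1: {1,3,5,6,9,10,11}  ✓accept
'a' @ 2: {1,3,7,9,10,11}  ✓accept
'a' @ 3: {1,3,9,10,11}  ✓accept
'a' @ 4: {1,3,9,10,11}  ✓accept
'b' @ 5: {}  — state set empty
rest 'cb' ignored (set empty)
end set {} — state 1 not in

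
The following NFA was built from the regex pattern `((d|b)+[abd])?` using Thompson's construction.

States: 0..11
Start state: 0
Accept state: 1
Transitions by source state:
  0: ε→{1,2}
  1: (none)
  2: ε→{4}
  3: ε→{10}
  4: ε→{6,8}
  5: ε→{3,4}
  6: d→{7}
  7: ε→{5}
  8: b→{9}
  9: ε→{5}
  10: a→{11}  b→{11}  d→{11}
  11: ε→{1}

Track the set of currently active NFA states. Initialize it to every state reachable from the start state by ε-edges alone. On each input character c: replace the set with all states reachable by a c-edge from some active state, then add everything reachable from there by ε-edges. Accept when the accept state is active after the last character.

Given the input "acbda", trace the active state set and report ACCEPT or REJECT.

S₀ = ε-closure({0}) = {0,1,2,4,6,8}
'a' @ 1: {}  — dead — no transitions
rest 'cbda' ignored (set empty)
after full input: {}  (accept=1 not in)

Answer: REJECT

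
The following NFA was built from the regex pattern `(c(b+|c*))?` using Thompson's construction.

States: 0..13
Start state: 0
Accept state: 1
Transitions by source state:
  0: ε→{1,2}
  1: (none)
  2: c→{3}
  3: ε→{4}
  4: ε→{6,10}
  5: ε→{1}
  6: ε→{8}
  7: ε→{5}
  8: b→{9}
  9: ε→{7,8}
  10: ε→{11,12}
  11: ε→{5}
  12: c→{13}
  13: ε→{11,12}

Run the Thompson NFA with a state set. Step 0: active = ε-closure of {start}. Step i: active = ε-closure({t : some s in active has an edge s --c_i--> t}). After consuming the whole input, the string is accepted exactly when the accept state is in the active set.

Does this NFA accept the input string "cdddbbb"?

initial (ε-close {0}): {0,1,2}
'c' @ 1: {1,3,4,5,6,8,10,11,12}  [accepting]
'd' @ 2: {}  — state set empty
rest 'ddbbb' ignored (set empty)
final: {}; accept 1 not in set

Answer: REJECT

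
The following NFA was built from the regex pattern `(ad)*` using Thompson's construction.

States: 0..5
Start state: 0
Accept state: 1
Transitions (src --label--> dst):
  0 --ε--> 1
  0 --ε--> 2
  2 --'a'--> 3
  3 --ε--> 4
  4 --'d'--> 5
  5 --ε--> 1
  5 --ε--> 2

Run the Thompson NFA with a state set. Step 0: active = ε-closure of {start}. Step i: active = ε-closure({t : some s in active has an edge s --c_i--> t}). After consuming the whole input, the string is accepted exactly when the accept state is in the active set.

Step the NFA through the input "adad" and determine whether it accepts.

Answer: ACCEPT

Trace:
S₀ = ε-closure({0}) = {0,1,2}
'a' @ 1: {3,4}
'd' @ 2: {1,2,5}  (accept∈set)
'a' @ 3: {3,4}
'd' @ 4: {1,2,5}  (accept∈set)
end set {1,2,5} — state 1 in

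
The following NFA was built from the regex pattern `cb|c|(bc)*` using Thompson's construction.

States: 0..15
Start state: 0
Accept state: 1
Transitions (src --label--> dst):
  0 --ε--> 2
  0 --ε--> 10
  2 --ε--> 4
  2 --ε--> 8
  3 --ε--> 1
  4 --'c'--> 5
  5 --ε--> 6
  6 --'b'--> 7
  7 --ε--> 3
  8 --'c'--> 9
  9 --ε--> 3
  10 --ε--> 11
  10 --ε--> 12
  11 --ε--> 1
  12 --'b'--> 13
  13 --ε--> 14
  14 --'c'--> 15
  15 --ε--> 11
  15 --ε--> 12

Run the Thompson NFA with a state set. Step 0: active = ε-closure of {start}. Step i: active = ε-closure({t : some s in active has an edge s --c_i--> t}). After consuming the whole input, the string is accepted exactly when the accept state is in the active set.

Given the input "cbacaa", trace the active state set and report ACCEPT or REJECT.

initial (ε-close {0}): {0,1,2,4,8,10,11,12}
'c' @ 1: {1,3,5,6,9}  (accept∈set)
'b' @ 2: {1,3,7}  (accept∈set)
'a' @ 3: {}  — state set empty
rest 'caa' ignored (set empty)
after full input: {}  (accept=1 not in)

Answer: REJECT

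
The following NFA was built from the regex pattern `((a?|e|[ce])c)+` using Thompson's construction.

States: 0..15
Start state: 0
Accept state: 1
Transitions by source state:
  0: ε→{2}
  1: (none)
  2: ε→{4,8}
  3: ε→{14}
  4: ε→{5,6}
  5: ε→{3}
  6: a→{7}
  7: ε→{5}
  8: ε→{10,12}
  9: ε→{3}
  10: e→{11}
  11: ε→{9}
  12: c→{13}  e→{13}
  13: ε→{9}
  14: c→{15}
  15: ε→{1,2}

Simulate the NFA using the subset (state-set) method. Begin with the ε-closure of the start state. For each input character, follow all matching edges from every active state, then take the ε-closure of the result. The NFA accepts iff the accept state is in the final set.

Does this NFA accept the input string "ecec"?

initial (ε-close {0}): {0,2,3,4,5,6,8,10,12,14}
'e' @ 1: {3,9,11,13,14}
'c' @ 2: {1,2,3,4,5,6,8,10,12,14,15}  (accept∈set)
'e' @ 3: {3,9,11,13,14}
'c' @ 4: {1,2,3,4,5,6,8,10,12,14,15}  (accept∈set)
end set {1,2,3,4,5,6,8,10,12,14,15} — state 1 in

Answer: ACCEPT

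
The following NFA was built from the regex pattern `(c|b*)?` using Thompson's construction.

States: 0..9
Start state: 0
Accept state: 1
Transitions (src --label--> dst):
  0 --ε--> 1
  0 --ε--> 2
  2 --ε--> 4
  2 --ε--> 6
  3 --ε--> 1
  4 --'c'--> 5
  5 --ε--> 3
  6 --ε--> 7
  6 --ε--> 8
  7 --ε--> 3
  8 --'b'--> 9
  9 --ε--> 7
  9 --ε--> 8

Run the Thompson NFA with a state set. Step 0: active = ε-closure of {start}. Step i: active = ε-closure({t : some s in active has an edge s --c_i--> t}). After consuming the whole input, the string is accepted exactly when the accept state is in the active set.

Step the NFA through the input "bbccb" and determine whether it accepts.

Answer: REJECT

Steps:
S₀ = ε-closure({0}) = {0,1,2,3,4,6,7,8}
'b' @ 1: {1,3,7,8,9}  ✓accept
'b' @ 2: {1,3,7,8,9}  ✓accept
'c' @ 3: {}  — state set empty
rest 'cb' ignored (set empty)
end set {} — state 1 not in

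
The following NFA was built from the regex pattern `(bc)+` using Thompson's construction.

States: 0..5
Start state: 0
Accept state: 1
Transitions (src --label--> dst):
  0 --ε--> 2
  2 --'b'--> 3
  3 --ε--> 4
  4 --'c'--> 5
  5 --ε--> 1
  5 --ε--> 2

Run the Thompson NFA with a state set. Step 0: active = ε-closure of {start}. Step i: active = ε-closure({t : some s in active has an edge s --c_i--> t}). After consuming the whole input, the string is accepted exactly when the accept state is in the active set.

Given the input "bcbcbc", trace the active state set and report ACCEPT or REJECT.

Answer: ACCEPT

Derivation:
initial (ε-close {0}): {0,2}
'b' @ 1: {3,4}
'c' @ 2: {1,2,5}  [accepting]
'b' @ 3: {3,4}
'c' @ 4: {1,2,5}  [accepting]
'b' @ 5: {3,4}
'c' @ 6: {1,2,5}  [accepting]
end set {1,2,5} — state 1 in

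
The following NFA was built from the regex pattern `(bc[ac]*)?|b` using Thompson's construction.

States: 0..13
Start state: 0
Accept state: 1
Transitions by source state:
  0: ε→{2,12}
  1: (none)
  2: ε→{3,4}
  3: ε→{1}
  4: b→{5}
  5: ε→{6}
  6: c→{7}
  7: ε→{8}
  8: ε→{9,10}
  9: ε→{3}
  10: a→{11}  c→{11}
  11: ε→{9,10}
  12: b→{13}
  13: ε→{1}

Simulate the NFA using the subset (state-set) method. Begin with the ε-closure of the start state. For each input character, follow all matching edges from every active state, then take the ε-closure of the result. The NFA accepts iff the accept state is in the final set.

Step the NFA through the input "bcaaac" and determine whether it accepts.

S₀ = ε-closure({0}) = {0,1,2,3,4,12}
'b' @ 1: {1,5,6,13}  (accept∈set)
'c' @ 2: {1,3,7,8,9,10}  (accept∈set)
'a' @ 3: {1,3,9,10,11}  (accept∈set)
'a' @ 4: {1,3,9,10,11}  (accept∈set)
'a' @ 5: {1,3,9,10,11}  (accept∈set)
'c' @ 6: {1,3,9,10,11}  (accept∈set)
end set {1,3,9,10,11} — state 1 in

Answer: ACCEPT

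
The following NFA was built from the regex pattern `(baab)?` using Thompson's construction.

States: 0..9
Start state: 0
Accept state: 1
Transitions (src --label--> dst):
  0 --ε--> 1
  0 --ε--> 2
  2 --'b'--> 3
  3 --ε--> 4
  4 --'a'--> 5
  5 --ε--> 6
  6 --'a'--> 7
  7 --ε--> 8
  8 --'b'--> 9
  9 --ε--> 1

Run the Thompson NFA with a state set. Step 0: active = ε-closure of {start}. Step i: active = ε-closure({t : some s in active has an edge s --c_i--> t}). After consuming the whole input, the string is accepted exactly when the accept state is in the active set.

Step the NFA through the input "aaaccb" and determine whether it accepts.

Answer: REJECT

Trace:
start: ε-closure({0}) = {0,1,2}
'a' @ 1: {}  — dead — no transitions
rest 'aaccb' ignored (set empty)
final: {}; accept 1 not in set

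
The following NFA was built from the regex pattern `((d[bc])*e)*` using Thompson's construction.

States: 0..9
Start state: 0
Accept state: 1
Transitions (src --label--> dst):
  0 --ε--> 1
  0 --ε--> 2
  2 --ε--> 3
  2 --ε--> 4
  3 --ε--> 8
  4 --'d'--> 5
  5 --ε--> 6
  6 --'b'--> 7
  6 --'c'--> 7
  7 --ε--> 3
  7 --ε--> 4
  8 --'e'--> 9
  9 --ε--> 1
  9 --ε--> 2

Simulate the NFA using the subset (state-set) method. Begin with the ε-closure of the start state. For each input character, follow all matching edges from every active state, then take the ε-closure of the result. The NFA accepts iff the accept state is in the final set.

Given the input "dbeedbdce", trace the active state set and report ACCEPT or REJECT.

Answer: ACCEPT

Derivation:
start: ε-closure({0}) = {0,1,2,3,4,8}
'd' @ 1: {5,6}
'b' @ 2: {3,4,7,8}
'e' @ 3: {1,2,3,4,8,9}  [accepting]
'e' @ 4: {1,2,3,4,8,9}  [accepting]
'd' @ 5: {5,6}
'b' @ 6: {3,4,7,8}
'd' @ 7: {5,6}
'c' @ 8: {3,4,7,8}
'e' @ 9: {1,2,3,4,8,9}  [accepting]
after full input: {1,2,3,4,8,9}  (accept=1 in)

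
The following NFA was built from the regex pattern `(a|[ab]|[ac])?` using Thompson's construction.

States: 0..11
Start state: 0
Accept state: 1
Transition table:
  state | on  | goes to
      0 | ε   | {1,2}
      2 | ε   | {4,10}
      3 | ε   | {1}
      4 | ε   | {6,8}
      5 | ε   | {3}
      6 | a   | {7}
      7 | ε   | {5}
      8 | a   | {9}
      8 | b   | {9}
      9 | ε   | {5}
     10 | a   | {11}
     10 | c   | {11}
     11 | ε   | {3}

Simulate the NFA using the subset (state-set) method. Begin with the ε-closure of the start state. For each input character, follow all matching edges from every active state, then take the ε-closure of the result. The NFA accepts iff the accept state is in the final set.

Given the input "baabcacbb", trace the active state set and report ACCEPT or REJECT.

S₀ = ε-closure({0}) = {0,1,2,4,6,8,10}
'b' @ 1: {1,3,5,9}  ✓accept
'a' @ 2: {}  — dead — no transitions
rest 'abcacbb' ignored (set empty)
final: {}; accept 1 not in set

Answer: REJECT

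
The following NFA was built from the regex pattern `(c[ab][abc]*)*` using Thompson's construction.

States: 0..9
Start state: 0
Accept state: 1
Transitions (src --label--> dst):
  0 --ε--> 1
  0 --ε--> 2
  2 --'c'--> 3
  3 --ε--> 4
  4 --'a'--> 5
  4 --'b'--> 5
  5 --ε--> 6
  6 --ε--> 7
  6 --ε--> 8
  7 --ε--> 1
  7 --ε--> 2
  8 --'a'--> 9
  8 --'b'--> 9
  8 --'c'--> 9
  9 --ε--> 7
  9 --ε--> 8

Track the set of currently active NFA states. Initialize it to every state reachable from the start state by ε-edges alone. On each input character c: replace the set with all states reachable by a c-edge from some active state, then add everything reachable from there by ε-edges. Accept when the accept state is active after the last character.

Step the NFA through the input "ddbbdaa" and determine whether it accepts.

start: ε-closure({0}) = {0,1,2}
'd' @ 1: {}  — state set empty
rest 'dbbdaa' ignored (set empty)
final: {}; accept 1 not in set

Answer: REJECT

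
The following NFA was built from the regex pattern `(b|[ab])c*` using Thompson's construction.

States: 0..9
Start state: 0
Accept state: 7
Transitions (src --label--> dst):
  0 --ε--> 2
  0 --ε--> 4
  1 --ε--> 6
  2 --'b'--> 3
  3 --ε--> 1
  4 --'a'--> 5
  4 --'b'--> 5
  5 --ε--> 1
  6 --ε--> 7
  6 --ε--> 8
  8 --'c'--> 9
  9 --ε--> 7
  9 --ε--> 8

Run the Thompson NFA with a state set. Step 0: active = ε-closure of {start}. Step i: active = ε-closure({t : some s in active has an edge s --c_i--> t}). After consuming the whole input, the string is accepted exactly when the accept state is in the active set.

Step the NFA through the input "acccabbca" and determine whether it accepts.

start: ε-closure({0}) = {0,2,4}
'a' @ 1: {1,5,6,7,8}  [accepting]
'c' @ 2: {7,8,9}  [accepting]
'c' @ 3: {7,8,9}  [accepting]
'c' @ 4: {7,8,9}  [accepting]
'a' @ 5: {}  — dead — no transitions
rest 'bbca' ignored (set empty)
final: {}; accept 7 not in set

Answer: REJECT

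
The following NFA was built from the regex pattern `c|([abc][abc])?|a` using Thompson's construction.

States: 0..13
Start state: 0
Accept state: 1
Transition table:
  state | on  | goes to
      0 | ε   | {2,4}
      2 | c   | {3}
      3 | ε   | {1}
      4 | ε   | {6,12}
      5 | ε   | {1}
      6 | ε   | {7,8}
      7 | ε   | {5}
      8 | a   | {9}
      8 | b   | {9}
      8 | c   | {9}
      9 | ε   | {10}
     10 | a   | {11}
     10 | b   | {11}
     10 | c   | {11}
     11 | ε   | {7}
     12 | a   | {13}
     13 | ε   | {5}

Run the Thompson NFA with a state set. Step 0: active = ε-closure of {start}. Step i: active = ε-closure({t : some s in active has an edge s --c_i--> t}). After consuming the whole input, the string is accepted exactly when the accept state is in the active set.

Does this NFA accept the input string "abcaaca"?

start: ε-closure({0}) = {0,1,2,4,5,6,7,8,12}
'a' @ 1: {1,5,9,10,13}  (accept∈set)
'b' @ 2: {1,5,7,11}  (accept∈set)
'c' @ 3: {}  — no active states
rest 'aaca' ignored (set empty)
end set {} — state 1 not in

Answer: REJECT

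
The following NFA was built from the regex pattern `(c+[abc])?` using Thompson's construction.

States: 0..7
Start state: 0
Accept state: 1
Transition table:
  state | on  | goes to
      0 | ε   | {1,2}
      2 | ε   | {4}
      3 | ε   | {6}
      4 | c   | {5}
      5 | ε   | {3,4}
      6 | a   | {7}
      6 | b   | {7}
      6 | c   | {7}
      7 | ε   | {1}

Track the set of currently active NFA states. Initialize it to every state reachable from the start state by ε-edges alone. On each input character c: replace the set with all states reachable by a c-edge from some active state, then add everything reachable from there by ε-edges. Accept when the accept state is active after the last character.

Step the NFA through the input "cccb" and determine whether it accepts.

start: ε-closure({0}) = {0,1,2,4}
'c' @ 1: {3,4,5,6}
'c' @ 2: {1,3,4,5,6,7}  ✓accept
'c' @ 3: {1,3,4,5,6,7}  ✓accept
'b' @ 4: {1,7}  ✓accept
end set {1,7} — state 1 in

Answer: ACCEPT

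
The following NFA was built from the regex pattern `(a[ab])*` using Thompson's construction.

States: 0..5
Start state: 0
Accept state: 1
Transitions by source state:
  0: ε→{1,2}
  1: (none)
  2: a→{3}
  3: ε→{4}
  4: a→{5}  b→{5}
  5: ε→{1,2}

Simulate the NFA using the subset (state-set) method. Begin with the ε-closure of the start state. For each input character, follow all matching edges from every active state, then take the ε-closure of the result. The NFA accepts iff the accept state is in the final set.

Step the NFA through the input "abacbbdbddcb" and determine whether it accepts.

Answer: REJECT

Trace:
S₀ = ε-closure({0}) = {0,1,2}
'a' @ 1: {3,4}
'b' @ 2: {1,2,5}  ✓accept
'a' @ 3: {3,4}
'c' @ 4: {}  — no active states
rest 'bbdbddcb' ignored (set empty)
end set {} — state 1 not in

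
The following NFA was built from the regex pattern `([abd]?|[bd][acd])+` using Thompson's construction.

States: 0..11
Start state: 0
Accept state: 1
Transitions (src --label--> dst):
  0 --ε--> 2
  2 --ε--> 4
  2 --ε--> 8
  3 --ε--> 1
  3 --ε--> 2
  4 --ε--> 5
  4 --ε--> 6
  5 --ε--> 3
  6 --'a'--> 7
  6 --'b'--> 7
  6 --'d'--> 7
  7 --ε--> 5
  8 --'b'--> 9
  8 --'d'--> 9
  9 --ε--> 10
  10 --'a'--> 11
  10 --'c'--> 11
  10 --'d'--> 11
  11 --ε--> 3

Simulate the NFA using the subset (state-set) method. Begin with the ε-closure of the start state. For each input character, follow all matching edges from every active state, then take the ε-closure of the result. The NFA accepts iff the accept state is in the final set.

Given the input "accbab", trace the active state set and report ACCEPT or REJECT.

S₀ = ε-closure({0}) = {0,1,2,3,4,5,6,8}
'a' @ 1: {1,2,3,4,5,6,7,8}  [accepting]
'c' @ 2: {}  — no active states
rest 'cbab' ignored (set empty)
after full input: {}  (accept=1 not in)

Answer: REJECT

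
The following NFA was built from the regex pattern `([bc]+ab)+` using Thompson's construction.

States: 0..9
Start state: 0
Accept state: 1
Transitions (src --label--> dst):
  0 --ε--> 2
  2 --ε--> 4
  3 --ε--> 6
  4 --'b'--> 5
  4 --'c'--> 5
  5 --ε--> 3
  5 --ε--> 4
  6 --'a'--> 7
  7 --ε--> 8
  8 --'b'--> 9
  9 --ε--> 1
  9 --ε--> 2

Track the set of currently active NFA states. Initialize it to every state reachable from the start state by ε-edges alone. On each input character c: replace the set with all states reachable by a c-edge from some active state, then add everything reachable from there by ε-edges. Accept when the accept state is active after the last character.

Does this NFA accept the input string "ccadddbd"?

initial (ε-close {0}): {0,2,4}
'c' @ 1: {3,4,5,6}
'c' @ 2: {3,4,5,6}
'a' @ 3: {7,8}
'd' @ 4: {}  — no active states
rest 'ddbd' ignored (set empty)
end set {} — state 1 not in

Answer: REJECT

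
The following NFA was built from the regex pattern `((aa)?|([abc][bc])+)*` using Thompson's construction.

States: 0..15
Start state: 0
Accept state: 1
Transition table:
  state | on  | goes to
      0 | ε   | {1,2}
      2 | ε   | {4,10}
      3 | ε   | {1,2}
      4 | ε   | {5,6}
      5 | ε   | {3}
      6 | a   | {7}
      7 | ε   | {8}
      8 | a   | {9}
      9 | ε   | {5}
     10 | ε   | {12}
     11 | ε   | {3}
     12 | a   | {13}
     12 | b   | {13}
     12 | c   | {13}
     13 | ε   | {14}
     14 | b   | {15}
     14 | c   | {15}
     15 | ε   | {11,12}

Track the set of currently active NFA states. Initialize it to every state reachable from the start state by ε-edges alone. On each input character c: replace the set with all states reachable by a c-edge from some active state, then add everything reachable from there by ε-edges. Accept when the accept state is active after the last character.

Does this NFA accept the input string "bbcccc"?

S₀ = ε-closure({0}) = {0,1,2,3,4,5,6,10,12}
'b' @ 1: {13,14}
'b' @ 2: {1,2,3,4,5,6,10,11,12,15}  (accept∈set)
'c' @ 3: {13,14}
'c' @ 4: {1,2,3,4,5,6,10,11,12,15}  (accept∈set)
'c' @ 5: {13,14}
'c' @ 6: {1,2,3,4,5,6,10,11,12,15}  (accept∈set)
final: {1,2,3,4,5,6,10,11,12,15}; accept 1 in set

Answer: ACCEPT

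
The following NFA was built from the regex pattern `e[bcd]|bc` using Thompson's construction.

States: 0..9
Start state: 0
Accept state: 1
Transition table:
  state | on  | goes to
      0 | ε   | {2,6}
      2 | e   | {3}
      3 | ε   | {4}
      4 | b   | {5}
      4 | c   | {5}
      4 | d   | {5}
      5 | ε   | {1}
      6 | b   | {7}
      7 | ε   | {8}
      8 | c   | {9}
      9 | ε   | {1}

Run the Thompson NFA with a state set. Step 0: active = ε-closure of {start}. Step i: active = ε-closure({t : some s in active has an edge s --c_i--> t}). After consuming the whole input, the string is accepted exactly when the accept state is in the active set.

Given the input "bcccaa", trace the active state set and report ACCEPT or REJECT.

Answer: REJECT

Trace:
S₀ = ε-closure({0}) = {0,2,6}
'b' @ 1: {7,8}
'c' @ 2: {1,9}  ✓accept
'c' @ 3: {}  — state set empty
rest 'caa' ignored (set empty)
after full input: {}  (accept=1 not in)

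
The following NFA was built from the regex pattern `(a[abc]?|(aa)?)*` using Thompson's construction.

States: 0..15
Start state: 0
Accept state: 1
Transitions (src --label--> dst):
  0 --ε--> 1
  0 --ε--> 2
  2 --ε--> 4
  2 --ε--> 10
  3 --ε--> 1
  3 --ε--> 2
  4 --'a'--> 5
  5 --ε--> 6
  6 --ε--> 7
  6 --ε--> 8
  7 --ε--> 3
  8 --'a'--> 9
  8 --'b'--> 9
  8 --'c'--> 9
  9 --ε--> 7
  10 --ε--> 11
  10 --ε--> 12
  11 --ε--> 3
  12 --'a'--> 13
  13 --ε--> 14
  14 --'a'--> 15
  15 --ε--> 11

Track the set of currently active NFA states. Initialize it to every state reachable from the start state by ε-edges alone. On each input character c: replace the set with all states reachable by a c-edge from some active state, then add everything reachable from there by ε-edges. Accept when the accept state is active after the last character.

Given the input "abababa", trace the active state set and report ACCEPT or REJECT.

Answer: ACCEPT

Derivation:
start: ε-closure({0}) = {0,1,2,3,4,10,11,12}
'a' @ 1: {1,2,3,4,5,6,7,8,10,11,12,13,14}  ✓accept
'b' @ 2: {1,2,3,4,7,9,10,11,12}  ✓accept
'a' @ 3: {1,2,3,4,5,6,7,8,10,11,12,13,14}  ✓accept
'b' @ 4: {1,2,3,4,7,9,10,11,12}  ✓accept
'a' @ 5: {1,2,3,4,5,6,7,8,10,11,12,13,14}  ✓accept
'b' @ 6: {1,2,3,4,7,9,10,11,12}  ✓accept
'a' @ 7: {1,2,3,4,5,6,7,8,10,11,12,13,14}  ✓accept
after full input: {1,2,3,4,5,6,7,8,10,11,12,13,14}  (accept=1 in)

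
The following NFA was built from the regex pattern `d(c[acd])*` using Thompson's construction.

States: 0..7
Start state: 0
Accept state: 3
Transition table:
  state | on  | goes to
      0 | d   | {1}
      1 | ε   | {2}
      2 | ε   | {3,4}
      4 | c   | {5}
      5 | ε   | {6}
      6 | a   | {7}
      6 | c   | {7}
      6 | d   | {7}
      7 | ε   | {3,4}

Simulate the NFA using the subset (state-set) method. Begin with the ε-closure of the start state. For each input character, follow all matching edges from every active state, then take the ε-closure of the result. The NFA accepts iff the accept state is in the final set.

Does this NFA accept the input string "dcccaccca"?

Answer: ACCEPT

Steps:
initial (ε-close {0}): {0}
'd' @ 1: {1,2,3,4}  ✓accept
'c' @ 2: {5,6}
'c' @ 3: {3,4,7}  ✓accept
'c' @ 4: {5,6}
'a' @ 5: {3,4,7}  ✓accept
'c' @ 6: {5,6}
'c' @ 7: {3,4,7}  ✓accept
'c' @ 8: {5,6}
'a' @ 9: {3,4,7}  ✓accept
after full input: {3,4,7}  (accept=3 in)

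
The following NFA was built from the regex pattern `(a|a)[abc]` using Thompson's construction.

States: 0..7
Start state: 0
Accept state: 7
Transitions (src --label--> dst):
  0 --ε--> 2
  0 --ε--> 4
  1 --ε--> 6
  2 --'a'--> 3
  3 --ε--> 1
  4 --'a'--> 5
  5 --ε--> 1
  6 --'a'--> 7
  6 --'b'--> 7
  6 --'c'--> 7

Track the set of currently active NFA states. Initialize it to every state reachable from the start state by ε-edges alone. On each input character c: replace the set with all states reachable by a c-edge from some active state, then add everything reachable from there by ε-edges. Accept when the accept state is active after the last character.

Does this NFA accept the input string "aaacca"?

start: ε-closure({0}) = {0,2,4}
'a' @ 1: {1,3,5,6}
'a' @ 2: {7}  ✓accept
'a' @ 3: {}  — no active states
rest 'cca' ignored (set empty)
final: {}; accept 7 not in set

Answer: REJECT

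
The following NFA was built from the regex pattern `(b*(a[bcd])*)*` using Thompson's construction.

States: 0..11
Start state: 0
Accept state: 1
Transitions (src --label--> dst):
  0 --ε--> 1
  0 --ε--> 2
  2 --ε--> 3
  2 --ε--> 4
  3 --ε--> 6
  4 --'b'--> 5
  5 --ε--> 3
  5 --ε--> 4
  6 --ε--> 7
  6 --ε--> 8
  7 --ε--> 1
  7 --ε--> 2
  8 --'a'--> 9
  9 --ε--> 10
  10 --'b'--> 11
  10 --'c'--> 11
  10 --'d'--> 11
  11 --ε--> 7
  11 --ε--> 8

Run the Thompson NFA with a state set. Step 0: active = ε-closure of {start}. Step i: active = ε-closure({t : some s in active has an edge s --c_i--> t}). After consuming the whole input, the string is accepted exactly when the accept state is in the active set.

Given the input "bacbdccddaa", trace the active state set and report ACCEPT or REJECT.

Answer: REJECT

Steps:
initial (ε-close {0}): {0,1,2,3,4,6,7,8}
'b' @ 1: {1,2,3,4,5,6,7,8}  [accepting]
'a' @ 2: {9,10}
'c' @ 3: {1,2,3,4,6,7,8,11}  [accepting]
'b' @ 4: {1,2,3,4,5,6,7,8}  [accepting]
'd' @ 5: {}  — dead — no transitions
rest 'ccddaa' ignored (set empty)
after full input: {}  (accept=1 not in)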